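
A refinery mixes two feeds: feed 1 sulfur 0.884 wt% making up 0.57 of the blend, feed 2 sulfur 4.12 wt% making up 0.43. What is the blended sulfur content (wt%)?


Linear sulfur blending: S_blend = x1*S1 + x2*S2
Contribution 1: 0.57 * 0.884 = 0.50388 wt%
Contribution 2: 0.43 * 4.12 = 1.7716 wt%
S_blend = 0.50388 + 1.7716 = 2.27548

2.27548 wt%


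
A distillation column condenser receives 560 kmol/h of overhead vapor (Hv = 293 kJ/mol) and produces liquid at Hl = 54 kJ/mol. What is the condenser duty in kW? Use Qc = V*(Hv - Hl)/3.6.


Qc = 560 * (293 - 54) / 3.6 = 560 * 239 / 3.6 = 37180

37180 kW


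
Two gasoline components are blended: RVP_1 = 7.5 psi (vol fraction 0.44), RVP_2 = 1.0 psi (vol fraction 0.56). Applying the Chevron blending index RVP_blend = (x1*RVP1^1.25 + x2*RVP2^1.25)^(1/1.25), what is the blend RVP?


Chevron index: RVP_blend = (sum xi*RVPi^1.25)^(1/1.25)
RVP^1.25 terms: 0.44 * 7.5^1.25 + 0.56 * 1.0^1.25 = 6.02109
RVP_blend = 6.02109^(1/1.25) = 4.205

4.205 psi


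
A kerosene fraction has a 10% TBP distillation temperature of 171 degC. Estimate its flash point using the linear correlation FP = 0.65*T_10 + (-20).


FP = 0.65 * 171 + (-20) = 91.15

91.15 degC


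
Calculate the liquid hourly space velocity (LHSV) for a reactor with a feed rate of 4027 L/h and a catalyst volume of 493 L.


LHSV = volumetric feed rate / catalyst volume
= 4027 L/h / 493 L
= 8.168 h^-1

8.168 h^-1


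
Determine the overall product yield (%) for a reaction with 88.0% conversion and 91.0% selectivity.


Overall yield = conversion (%) * selectivity (%) / 100
Conversion = 88.0%, Selectivity = 91.0%
Y = 88.0 * 91.0 / 100
= 80.08 %

80.08 %


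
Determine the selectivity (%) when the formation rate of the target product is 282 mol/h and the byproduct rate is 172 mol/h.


Selectivity = desired / (desired + undesired) * 100
Total products = 282 + 172 = 454 mol/h
S = 282 / 454 * 100
= 0.6211 * 100
= 62.11 %

62.11 %


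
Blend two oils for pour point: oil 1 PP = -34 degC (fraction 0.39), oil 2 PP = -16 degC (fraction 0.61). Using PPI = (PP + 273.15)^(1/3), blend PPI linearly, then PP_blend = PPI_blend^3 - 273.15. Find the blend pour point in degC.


PPI_1 = (-34 + 273.15)^(1/3) = 6.20712
PPI_2 = (-16 + 273.15)^(1/3) = 6.359098
PPI_blend = 0.39 * 6.20712 + 0.61 * 6.359098 = 6.299827
PP_blend = 6.299827^3 - 273.15 = 250.0264 - 273.15 = -23.12

-23.12 degC


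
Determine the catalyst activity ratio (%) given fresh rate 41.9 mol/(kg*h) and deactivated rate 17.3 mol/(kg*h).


Activity (%) = (rate_used / rate_fresh) * 100
rate_used = 17.3, rate_fresh = 41.9
= (17.3 / 41.9) * 100
= 0.4129 * 100 = 41.29

41.29 %


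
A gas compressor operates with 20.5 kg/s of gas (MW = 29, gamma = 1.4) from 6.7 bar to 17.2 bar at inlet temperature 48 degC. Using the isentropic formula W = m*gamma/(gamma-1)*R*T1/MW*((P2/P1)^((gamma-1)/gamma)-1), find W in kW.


Isentropic work: W = m*(gamma/(gamma-1))*(R*T1/MW)*((P2/P1)^((gamma-1)/gamma) - 1)
T1 = 48 + 273.15 = 321.15 K
Pressure ratio = 17.2 / 6.7 = 2.56716
Exponent = (1.4 - 1)/1.4 = 0.285714
(P2/P1)^exp - 1 = 2.56716^0.285714 - 1 = 0.309141
W = 20.5 * 1.4 / 0.4 * 8.314 * 321.15 / 29 * 0.309141 = 2042

2042 kW


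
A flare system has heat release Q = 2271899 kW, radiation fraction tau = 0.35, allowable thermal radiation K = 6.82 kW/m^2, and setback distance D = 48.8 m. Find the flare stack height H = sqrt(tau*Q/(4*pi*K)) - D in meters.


tau*Q/(4*pi*K) = 0.35 * 2271899 / (4 * pi * 6.82) = 9278.18
sqrt(9278.18) = 96.3233
H = 96.3233 - 48.8 = 47.52

47.52 m


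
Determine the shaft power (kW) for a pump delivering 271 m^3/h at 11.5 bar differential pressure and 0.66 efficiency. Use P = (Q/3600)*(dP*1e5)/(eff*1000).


Q = 271 / 3600 = 0.0752778 m^3/s
P = 0.0752778 * (11.5 * 1e5) / 0.66 / 1000 = 131.2

131.2 kW


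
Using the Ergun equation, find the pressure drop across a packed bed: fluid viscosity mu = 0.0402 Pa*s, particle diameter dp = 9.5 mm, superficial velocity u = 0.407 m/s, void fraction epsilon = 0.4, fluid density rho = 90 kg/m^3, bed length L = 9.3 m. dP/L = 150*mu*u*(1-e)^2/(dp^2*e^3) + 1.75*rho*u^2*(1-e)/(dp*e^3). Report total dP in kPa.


dp = 9.5 mm = 0.0095 m
Viscous term = 150*0.0402*0.407*(1-0.4)^2 / (0.0095^2*0.4^3) = 152963
Inertial term = 1.75*90*0.407^2*(1-0.4) / (0.0095*0.4^3) = 25746.4
dP/L = 152963 + 25746.4 = 178709 Pa/m
dP = 178709 * 9.3 / 1000 = 1662 kPa

1662 kPa


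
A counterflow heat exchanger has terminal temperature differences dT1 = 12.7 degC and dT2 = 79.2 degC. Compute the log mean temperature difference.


LMTD = (dT1 - dT2) / ln(dT1/dT2)
= (12.7 - 79.2) / ln(12.7 / 79.2) = -66.5 / -1.83037 = 36.33

36.33 degC


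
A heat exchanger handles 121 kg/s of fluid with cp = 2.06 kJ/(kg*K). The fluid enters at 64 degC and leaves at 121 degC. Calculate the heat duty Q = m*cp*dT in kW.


Q = m_dot * cp * delta_T
delta_T = 121 - 64 = 57 K
Q = 121 * 2.06 * 57
= 249.26 * 57
= 14207.82 kW

14207.82 kW


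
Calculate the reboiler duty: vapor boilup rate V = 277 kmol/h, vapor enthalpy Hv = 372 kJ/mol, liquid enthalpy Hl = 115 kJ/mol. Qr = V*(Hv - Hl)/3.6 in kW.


Qr = 277 * (372 - 115) / 3.6 = 277 * 257 / 3.6 = 19770

19770 kW


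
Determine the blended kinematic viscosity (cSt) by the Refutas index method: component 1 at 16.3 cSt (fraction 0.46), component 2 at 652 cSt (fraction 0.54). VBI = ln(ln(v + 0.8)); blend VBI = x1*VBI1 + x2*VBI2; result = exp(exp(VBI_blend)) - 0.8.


Refutas method: VBN_i = 14.534*ln(ln(visc_i + 0.8)) + 10.975, blended linearly by mass fraction; since VBN is linear in VBI_i = ln(ln(visc_i + 0.8)) and the fractions sum to 1, blend VBI directly: visc = exp(exp(VBI_blend)) - 0.8
VBI_1 = ln(ln(16.3 + 0.8)) = 1.04348
VBI_2 = ln(ln(652 + 0.8)) = 1.86892
VBI_blend = 0.46 * 1.04348 + 0.54 * 1.86892 = 1.48922
visc_blend = exp(exp(1.48922)) - 0.8 = 83.44

83.44 cSt


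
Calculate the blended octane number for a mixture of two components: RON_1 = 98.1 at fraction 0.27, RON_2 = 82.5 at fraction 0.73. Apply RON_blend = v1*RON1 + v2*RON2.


Linear blending: RON_blend = sum(vi * RONi)
Contribution 1: 0.27 * 98.1 = 26.487
Contribution 2: 0.73 * 82.5 = 60.225
RON_blend = 26.487 + 60.225 = 86.712

86.712


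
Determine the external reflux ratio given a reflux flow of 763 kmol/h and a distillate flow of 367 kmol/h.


Reflux ratio definition: R = L / D (liquid returned / distillate withdrawn)
L = 763 kmol/h, D = 367 kmol/h
R = 763 / 367 = 2.079

2.079


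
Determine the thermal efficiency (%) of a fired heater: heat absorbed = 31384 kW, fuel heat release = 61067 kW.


Furnace efficiency = Q_absorbed / Q_fuel * 100
= 31384 / 61067 * 100 = 51.39

51.39 %


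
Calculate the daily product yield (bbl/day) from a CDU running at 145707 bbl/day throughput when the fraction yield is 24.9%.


Crude throughput = 145707 bbl/day
Fraction yield = 24.9%
yield = throughput * fraction / 100
yield = 145707 * 24.9 / 100 = 36281.043

36281.043 bbl/day


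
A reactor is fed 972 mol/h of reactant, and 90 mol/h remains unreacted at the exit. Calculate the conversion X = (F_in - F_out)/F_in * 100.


X = (F_in - F_out) / F_in * 100
Moles reacted = 972 - 90 = 882
X = 882 / 972 * 100
= 0.9074 * 100
= 90.74 %

90.74 %


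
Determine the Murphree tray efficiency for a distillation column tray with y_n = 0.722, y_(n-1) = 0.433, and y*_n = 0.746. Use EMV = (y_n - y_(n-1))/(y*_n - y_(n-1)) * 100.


Murphree vapor efficiency: EMV = (y_n - y_(n-1)) / (y*_n - y_(n-1)) * 100
EMV = (0.722 - 0.433) / (0.746 - 0.433) * 100 = 0.289 / 0.313 * 100 = 92.33

92.33 %


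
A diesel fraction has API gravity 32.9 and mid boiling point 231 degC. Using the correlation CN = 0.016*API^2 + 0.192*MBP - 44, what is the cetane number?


CN = 0.016 * 32.9^2 + 0.192 * 231 - 44
CN = 17.31856 + 44.352 - 44 = 17.67056

17.67056


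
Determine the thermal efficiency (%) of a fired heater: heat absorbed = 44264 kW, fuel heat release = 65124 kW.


Furnace efficiency = Q_absorbed / Q_fuel * 100
= 44264 / 65124 * 100 = 67.97

67.97 %


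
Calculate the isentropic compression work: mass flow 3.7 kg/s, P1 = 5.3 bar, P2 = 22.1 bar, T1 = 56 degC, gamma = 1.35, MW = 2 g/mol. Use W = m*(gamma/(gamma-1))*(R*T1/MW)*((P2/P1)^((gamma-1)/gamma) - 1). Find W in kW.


Isentropic work: W = m*(gamma/(gamma-1))*(R*T1/MW)*((P2/P1)^((gamma-1)/gamma) - 1)
T1 = 56 + 273.15 = 329.15 K
Pressure ratio = 22.1 / 5.3 = 4.16981
Exponent = (1.35 - 1)/1.35 = 0.259259
(P2/P1)^exp - 1 = 4.16981^0.259259 - 1 = 0.448007
W = 3.7 * 1.35 / 0.35 * 8.314 * 329.15 / 2 * 0.448007 = 8748

8748 kW


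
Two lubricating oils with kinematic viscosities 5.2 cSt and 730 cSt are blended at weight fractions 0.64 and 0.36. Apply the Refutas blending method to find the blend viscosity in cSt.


Refutas method: VBN_i = 14.534*ln(ln(visc_i + 0.8)) + 10.975, blended linearly by mass fraction; since VBN is linear in VBI_i = ln(ln(visc_i + 0.8)) and the fractions sum to 1, blend VBI directly: visc = exp(exp(VBI_blend)) - 0.8
VBI_1 = ln(ln(5.2 + 0.8)) = 0.583198
VBI_2 = ln(ln(730 + 0.8)) = 1.88618
VBI_blend = 0.64 * 0.583198 + 0.36 * 1.88618 = 1.05227
visc_blend = exp(exp(1.05227)) - 0.8 = 16.73

16.73 cSt


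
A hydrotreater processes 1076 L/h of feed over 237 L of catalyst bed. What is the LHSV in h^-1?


LHSV = volumetric feed rate / catalyst volume
= 1076 L/h / 237 L
= 4.540 h^-1

4.540 h^-1


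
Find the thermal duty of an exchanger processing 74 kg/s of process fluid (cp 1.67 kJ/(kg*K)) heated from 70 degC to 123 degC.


Q = m_dot * cp * delta_T
delta_T = 123 - 70 = 53 K
Q = 74 * 1.67 * 53
= 123.58 * 53
= 6549.74 kW

6549.74 kW


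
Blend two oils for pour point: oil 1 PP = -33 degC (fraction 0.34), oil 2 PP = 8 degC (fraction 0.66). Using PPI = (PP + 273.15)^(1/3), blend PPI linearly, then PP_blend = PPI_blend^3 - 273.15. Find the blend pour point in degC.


PPI_1 = (-33 + 273.15)^(1/3) = 6.215759
PPI_2 = (8 + 273.15)^(1/3) = 6.551077
PPI_blend = 0.34 * 6.215759 + 0.66 * 6.551077 = 6.437069
PP_blend = 6.437069^3 - 273.15 = 266.7255 - 273.15 = -6.42

-6.42 degC


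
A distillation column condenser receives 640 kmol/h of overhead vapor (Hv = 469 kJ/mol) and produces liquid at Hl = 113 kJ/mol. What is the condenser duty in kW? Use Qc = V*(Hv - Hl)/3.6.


Qc = 640 * (469 - 113) / 3.6 = 640 * 356 / 3.6 = 63290

63290 kW


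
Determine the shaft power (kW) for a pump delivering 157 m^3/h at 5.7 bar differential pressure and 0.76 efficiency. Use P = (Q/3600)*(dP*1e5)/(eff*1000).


Q = 157 / 3600 = 0.0436111 m^3/s
P = 0.0436111 * (5.7 * 1e5) / 0.76 / 1000 = 32.71

32.71 kW


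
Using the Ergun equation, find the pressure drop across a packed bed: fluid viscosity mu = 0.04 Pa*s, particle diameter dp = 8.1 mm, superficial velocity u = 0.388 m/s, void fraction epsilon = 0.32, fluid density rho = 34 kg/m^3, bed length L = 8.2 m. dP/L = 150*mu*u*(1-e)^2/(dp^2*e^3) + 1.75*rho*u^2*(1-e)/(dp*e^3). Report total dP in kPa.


dp = 8.1 mm = 0.0081 m
Viscous term = 150*0.04*0.388*(1-0.32)^2 / (0.0081^2*0.32^3) = 500704
Inertial term = 1.75*34*0.388^2*(1-0.32) / (0.0081*0.32^3) = 22948.5
dP/L = 500704 + 22948.5 = 523652 Pa/m
dP = 523652 * 8.2 / 1000 = 4294 kPa

4294 kPa


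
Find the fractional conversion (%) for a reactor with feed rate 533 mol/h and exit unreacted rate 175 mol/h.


X = (F_in - F_out) / F_in * 100
Moles reacted = 533 - 175 = 358
X = 358 / 533 * 100
= 0.6717 * 100
= 67.17 %

67.17 %


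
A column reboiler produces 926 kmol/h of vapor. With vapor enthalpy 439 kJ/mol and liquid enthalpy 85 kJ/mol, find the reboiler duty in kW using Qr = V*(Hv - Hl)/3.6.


Qr = 926 * (439 - 85) / 3.6 = 926 * 354 / 3.6 = 91060

91060 kW


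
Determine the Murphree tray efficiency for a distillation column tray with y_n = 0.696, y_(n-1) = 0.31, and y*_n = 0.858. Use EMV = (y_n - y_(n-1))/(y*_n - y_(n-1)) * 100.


Murphree vapor efficiency: EMV = (y_n - y_(n-1)) / (y*_n - y_(n-1)) * 100
EMV = (0.696 - 0.31) / (0.858 - 0.31) * 100 = 0.386 / 0.548 * 100 = 70.44

70.44 %


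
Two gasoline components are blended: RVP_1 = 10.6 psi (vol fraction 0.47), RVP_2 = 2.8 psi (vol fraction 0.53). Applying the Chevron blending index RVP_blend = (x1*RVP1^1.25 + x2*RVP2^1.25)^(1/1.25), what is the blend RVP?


Chevron index: RVP_blend = (sum xi*RVPi^1.25)^(1/1.25)
RVP^1.25 terms: 0.47 * 10.6^1.25 + 0.53 * 2.8^1.25 = 10.909
RVP_blend = 10.909^(1/1.25) = 6.764

6.764 psi


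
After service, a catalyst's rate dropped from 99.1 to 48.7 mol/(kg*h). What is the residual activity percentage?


Activity (%) = (rate_used / rate_fresh) * 100
rate_used = 48.7, rate_fresh = 99.1
= (48.7 / 99.1) * 100
= 0.4914 * 100 = 49.14

49.14 %


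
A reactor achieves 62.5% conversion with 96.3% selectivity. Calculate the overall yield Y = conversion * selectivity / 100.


Overall yield = conversion (%) * selectivity (%) / 100
Conversion = 62.5%, Selectivity = 96.3%
Y = 62.5 * 96.3 / 100
= 60.1875 %

60.1875 %


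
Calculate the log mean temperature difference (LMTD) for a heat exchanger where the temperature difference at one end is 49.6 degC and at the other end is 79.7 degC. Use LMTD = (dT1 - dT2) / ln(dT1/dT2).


LMTD = (dT1 - dT2) / ln(dT1/dT2)
= (49.6 - 79.7) / ln(49.6 / 79.7) = -30.1 / -0.474279 = 63.46

63.46 degC


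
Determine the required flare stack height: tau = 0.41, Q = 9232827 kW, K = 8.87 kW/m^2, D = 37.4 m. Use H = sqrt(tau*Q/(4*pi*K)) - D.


tau*Q/(4*pi*K) = 0.41 * 9232827 / (4 * pi * 8.87) = 33961.4
sqrt(33961.4) = 184.286
H = 184.286 - 37.4 = 146.9

146.9 m


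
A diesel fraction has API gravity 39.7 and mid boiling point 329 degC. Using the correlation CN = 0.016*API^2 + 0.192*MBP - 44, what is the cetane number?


CN = 0.016 * 39.7^2 + 0.192 * 329 - 44
CN = 25.21744 + 63.168 - 44 = 44.38544

44.38544


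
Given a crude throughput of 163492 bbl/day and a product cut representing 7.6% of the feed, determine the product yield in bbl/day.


Crude throughput = 163492 bbl/day
Fraction yield = 7.6%
yield = throughput * fraction / 100
yield = 163492 * 7.6 / 100 = 12425.392

12425.392 bbl/day


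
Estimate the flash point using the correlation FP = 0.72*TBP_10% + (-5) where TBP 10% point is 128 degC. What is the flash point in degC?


FP = 0.72 * 128 + (-5) = 87.16

87.16 degC


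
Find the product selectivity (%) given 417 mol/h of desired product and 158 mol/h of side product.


Selectivity = desired / (desired + undesired) * 100
Total products = 417 + 158 = 575 mol/h
S = 417 / 575 * 100
= 0.7252 * 100
= 72.52 %

72.52 %


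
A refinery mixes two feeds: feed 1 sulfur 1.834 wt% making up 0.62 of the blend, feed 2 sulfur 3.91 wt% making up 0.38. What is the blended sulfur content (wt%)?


Linear sulfur blending: S_blend = x1*S1 + x2*S2
Contribution 1: 0.62 * 1.834 = 1.13708 wt%
Contribution 2: 0.38 * 3.91 = 1.4858 wt%
S_blend = 1.13708 + 1.4858 = 2.62288

2.62288 wt%


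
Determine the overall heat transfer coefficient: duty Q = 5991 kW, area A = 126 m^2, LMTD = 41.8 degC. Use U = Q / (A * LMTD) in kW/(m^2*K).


From Q = U*A*LMTD, U = Q / (A * LMTD)
U = 5991 / (126 * 41.8) = 5991 / 5266.8 = 1.138

1.138 kW/(m^2*K)


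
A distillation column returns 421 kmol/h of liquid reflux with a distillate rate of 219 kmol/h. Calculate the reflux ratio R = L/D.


Reflux ratio definition: R = L / D (liquid returned / distillate withdrawn)
L = 421 kmol/h, D = 219 kmol/h
R = 421 / 219 = 1.922

1.922


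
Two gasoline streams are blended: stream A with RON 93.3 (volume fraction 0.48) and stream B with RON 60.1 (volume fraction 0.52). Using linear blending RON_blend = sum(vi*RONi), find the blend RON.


Linear blending: RON_blend = sum(vi * RONi)
Contribution 1: 0.48 * 93.3 = 44.784
Contribution 2: 0.52 * 60.1 = 31.252
RON_blend = 44.784 + 31.252 = 76.036

76.036


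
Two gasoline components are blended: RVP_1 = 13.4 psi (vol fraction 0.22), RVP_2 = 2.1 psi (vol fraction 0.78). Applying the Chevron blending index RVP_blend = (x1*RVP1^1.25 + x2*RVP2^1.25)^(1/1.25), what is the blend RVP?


Chevron index: RVP_blend = (sum xi*RVPi^1.25)^(1/1.25)
RVP^1.25 terms: 0.22 * 13.4^1.25 + 0.78 * 2.1^1.25 = 7.61215
RVP_blend = 7.61215^(1/1.25) = 5.072

5.072 psi


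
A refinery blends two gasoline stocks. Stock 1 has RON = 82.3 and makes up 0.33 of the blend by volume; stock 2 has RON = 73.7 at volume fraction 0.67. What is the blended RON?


Linear blending: RON_blend = sum(vi * RONi)
Contribution 1: 0.33 * 82.3 = 27.159
Contribution 2: 0.67 * 73.7 = 49.379
RON_blend = 27.159 + 49.379 = 76.538

76.538


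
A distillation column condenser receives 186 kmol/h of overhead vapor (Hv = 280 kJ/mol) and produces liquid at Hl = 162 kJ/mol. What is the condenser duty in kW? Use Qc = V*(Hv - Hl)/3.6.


Qc = 186 * (280 - 162) / 3.6 = 186 * 118 / 3.6 = 6097

6097 kW


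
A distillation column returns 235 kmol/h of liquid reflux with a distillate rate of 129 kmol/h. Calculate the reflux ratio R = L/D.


Reflux ratio definition: R = L / D (liquid returned / distillate withdrawn)
L = 235 kmol/h, D = 129 kmol/h
R = 235 / 129 = 1.822

1.822


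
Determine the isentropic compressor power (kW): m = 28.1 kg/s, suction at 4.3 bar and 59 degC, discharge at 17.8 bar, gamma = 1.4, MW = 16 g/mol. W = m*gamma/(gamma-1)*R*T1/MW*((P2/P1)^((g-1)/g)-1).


Isentropic work: W = m*(gamma/(gamma-1))*(R*T1/MW)*((P2/P1)^((gamma-1)/gamma) - 1)
T1 = 59 + 273.15 = 332.15 K
Pressure ratio = 17.8 / 4.3 = 4.13953
Exponent = (1.4 - 1)/1.4 = 0.285714
(P2/P1)^exp - 1 = 4.13953^0.285714 - 1 = 0.500623
W = 28.1 * 1.4 / 0.4 * 8.314 * 332.15 / 16 * 0.500623 = 8498

8498 kW


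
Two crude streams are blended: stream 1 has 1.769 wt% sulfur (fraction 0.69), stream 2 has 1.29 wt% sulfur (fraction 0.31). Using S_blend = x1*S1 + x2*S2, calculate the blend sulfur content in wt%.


Linear sulfur blending: S_blend = x1*S1 + x2*S2
Contribution 1: 0.69 * 1.769 = 1.22061 wt%
Contribution 2: 0.31 * 1.29 = 0.3999 wt%
S_blend = 1.22061 + 0.3999 = 1.62051

1.62051 wt%


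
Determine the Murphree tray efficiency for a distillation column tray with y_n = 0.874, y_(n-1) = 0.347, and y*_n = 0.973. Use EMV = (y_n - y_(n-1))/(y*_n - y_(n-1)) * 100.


Murphree vapor efficiency: EMV = (y_n - y_(n-1)) / (y*_n - y_(n-1)) * 100
EMV = (0.874 - 0.347) / (0.973 - 0.347) * 100 = 0.527 / 0.626 * 100 = 84.19

84.19 %


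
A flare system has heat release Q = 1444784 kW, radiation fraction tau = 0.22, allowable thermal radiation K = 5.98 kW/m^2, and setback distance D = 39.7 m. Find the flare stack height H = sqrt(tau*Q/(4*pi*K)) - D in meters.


tau*Q/(4*pi*K) = 0.22 * 1444784 / (4 * pi * 5.98) = 4229.75
sqrt(4229.75) = 65.0365
H = 65.0365 - 39.7 = 25.34

25.34 m


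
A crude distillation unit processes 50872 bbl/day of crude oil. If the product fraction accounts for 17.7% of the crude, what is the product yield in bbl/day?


Crude throughput = 50872 bbl/day
Fraction yield = 17.7%
yield = throughput * fraction / 100
yield = 50872 * 17.7 / 100 = 9004.344

9004.344 bbl/day


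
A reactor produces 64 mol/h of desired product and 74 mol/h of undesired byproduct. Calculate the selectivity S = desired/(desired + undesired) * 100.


Selectivity = desired / (desired + undesired) * 100
Total products = 64 + 74 = 138 mol/h
S = 64 / 138 * 100
= 0.4638 * 100
= 46.38 %

46.38 %


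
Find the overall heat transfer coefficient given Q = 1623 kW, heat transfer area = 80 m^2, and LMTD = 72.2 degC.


From Q = U*A*LMTD, U = Q / (A * LMTD)
U = 1623 / (80 * 72.2) = 1623 / 5776 = 0.2810

0.2810 kW/(m^2*K)


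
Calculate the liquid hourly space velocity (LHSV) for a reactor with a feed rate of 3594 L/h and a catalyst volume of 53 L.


LHSV = volumetric feed rate / catalyst volume
= 3594 L/h / 53 L
= 67.81 h^-1

67.81 h^-1


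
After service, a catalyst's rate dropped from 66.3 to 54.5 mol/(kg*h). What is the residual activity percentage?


Activity (%) = (rate_used / rate_fresh) * 100
rate_used = 54.5, rate_fresh = 66.3
= (54.5 / 66.3) * 100
= 0.8220 * 100 = 82.20

82.20 %


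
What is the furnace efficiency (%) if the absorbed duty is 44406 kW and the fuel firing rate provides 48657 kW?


Furnace efficiency = Q_absorbed / Q_fuel * 100
= 44406 / 48657 * 100 = 91.26

91.26 %


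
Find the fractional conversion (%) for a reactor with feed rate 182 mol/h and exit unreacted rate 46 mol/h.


X = (F_in - F_out) / F_in * 100
Moles reacted = 182 - 46 = 136
X = 136 / 182 * 100
= 0.7473 * 100
= 74.73 %

74.73 %


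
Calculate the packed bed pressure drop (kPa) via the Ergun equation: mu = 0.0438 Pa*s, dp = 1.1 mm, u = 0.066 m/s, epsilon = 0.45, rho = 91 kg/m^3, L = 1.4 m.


dp = 1.1 mm = 0.0011 m
Viscous term = 150*0.0438*0.066*(1-0.45)^2 / (0.0011^2*0.45^3) = 1189630
Inertial term = 1.75*91*0.066^2*(1-0.45) / (0.0011*0.45^3) = 3806.27
dP/L = 1189630 + 3806.27 = 1193440 Pa/m
dP = 1193440 * 1.4 / 1000 = 1671 kPa

1671 kPa


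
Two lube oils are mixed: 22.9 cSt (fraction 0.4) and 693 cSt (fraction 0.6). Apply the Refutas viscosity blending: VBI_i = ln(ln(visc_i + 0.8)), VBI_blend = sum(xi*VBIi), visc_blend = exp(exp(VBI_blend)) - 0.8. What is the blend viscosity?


Refutas method: VBN_i = 14.534*ln(ln(visc_i + 0.8)) + 10.975, blended linearly by mass fraction; since VBN is linear in VBI_i = ln(ln(visc_i + 0.8)) and the fractions sum to 1, blend VBI directly: visc = exp(exp(VBI_blend)) - 0.8
VBI_1 = ln(ln(22.9 + 0.8)) = 1.1523
VBI_2 = ln(ln(693 + 0.8)) = 1.87827
VBI_blend = 0.4 * 1.1523 + 0.6 * 1.87827 = 1.58788
visc_blend = exp(exp(1.58788)) - 0.8 = 132.6

132.6 cSt


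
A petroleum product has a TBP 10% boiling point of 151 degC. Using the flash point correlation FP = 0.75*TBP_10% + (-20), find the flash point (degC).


FP = 0.75 * 151 + (-20) = 93.25

93.25 degC


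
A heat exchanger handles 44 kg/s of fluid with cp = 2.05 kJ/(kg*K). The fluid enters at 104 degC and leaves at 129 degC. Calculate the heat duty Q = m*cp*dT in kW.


Q = m_dot * cp * delta_T
delta_T = 129 - 104 = 25 K
Q = 44 * 2.05 * 25
= 90.2 * 25
= 2255 kW

2255 kW


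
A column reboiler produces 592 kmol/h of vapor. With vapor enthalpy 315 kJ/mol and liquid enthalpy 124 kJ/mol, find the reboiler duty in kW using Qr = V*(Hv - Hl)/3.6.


Qr = 592 * (315 - 124) / 3.6 = 592 * 191 / 3.6 = 31410

31410 kW


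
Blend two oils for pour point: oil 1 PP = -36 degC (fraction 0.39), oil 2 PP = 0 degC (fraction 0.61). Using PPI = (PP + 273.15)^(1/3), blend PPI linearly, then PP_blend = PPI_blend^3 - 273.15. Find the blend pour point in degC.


PPI_1 = (-36 + 273.15)^(1/3) = 6.189768
PPI_2 = (0 + 273.15)^(1/3) = 6.488342
PPI_blend = 0.39 * 6.189768 + 0.61 * 6.488342 = 6.371898
PP_blend = 6.371898^3 - 273.15 = 258.706 - 273.15 = -14.44

-14.44 degC


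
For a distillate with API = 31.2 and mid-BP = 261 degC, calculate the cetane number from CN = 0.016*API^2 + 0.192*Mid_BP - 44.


CN = 0.016 * 31.2^2 + 0.192 * 261 - 44
CN = 15.57504 + 50.112 - 44 = 21.68704

21.68704


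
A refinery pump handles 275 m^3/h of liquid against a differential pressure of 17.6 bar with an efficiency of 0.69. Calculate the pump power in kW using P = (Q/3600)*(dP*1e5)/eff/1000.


Q = 275 / 3600 = 0.0763889 m^3/s
P = 0.0763889 * (17.6 * 1e5) / 0.69 / 1000 = 194.8

194.8 kW


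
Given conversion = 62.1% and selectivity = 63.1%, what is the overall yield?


Overall yield = conversion (%) * selectivity (%) / 100
Conversion = 62.1%, Selectivity = 63.1%
Y = 62.1 * 63.1 / 100
= 39.1851 %

39.1851 %


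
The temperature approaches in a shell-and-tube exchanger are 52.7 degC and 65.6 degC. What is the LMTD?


LMTD = (dT1 - dT2) / ln(dT1/dT2)
= (52.7 - 65.6) / ln(52.7 / 65.6) = -12.9 / -0.21896 = 58.91

58.91 degC


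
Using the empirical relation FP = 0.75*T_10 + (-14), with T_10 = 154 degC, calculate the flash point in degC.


FP = 0.75 * 154 + (-14) = 101.5

101.5 degC


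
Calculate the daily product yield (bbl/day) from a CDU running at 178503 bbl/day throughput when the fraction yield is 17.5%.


Crude throughput = 178503 bbl/day
Fraction yield = 17.5%
yield = throughput * fraction / 100
yield = 178503 * 17.5 / 100 = 31238.025

31238.025 bbl/day


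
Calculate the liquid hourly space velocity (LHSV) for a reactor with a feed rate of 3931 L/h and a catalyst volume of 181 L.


LHSV = volumetric feed rate / catalyst volume
= 3931 L/h / 181 L
= 21.72 h^-1

21.72 h^-1


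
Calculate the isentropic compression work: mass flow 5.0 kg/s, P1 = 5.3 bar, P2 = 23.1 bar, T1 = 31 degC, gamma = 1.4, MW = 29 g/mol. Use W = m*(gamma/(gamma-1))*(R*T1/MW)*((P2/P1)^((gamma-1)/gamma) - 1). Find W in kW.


Isentropic work: W = m*(gamma/(gamma-1))*(R*T1/MW)*((P2/P1)^((gamma-1)/gamma) - 1)
T1 = 31 + 273.15 = 304.15 K
Pressure ratio = 23.1 / 5.3 = 4.35849
Exponent = (1.4 - 1)/1.4 = 0.285714
(P2/P1)^exp - 1 = 4.35849^0.285714 - 1 = 0.522886
W = 5.0 * 1.4 / 0.4 * 8.314 * 304.15 / 29 * 0.522886 = 797.9

797.9 kW


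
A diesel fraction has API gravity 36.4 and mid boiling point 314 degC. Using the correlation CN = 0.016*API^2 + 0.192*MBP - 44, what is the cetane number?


CN = 0.016 * 36.4^2 + 0.192 * 314 - 44
CN = 21.19936 + 60.288 - 44 = 37.48736

37.48736


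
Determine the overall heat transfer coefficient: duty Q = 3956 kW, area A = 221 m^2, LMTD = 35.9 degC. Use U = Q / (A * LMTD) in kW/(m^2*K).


From Q = U*A*LMTD, U = Q / (A * LMTD)
U = 3956 / (221 * 35.9) = 3956 / 7933.9 = 0.4986

0.4986 kW/(m^2*K)


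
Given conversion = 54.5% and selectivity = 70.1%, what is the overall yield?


Overall yield = conversion (%) * selectivity (%) / 100
Conversion = 54.5%, Selectivity = 70.1%
Y = 54.5 * 70.1 / 100
= 38.2045 %

38.2045 %


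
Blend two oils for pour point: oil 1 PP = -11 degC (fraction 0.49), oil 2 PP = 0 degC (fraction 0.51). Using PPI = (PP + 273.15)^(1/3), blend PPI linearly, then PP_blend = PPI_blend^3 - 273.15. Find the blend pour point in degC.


PPI_1 = (-11 + 273.15)^(1/3) = 6.400049
PPI_2 = (0 + 273.15)^(1/3) = 6.488342
PPI_blend = 0.49 * 6.400049 + 0.51 * 6.488342 = 6.445078
PP_blend = 6.445078^3 - 273.15 = 267.7223 - 273.15 = -5.43

-5.43 degC


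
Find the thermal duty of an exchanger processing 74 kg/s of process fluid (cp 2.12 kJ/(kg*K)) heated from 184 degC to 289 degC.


Q = m_dot * cp * delta_T
delta_T = 289 - 184 = 105 K
Q = 74 * 2.12 * 105
= 156.88 * 105
= 16472.4 kW

16472.4 kW


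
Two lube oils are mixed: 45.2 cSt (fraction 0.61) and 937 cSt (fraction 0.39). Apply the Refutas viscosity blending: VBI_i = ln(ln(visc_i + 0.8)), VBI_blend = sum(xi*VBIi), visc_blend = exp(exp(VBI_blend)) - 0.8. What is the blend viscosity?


Refutas method: VBN_i = 14.534*ln(ln(visc_i + 0.8)) + 10.975, blended linearly by mass fraction; since VBN is linear in VBI_i = ln(ln(visc_i + 0.8)) and the fractions sum to 1, blend VBI directly: visc = exp(exp(VBI_blend)) - 0.8
VBI_1 = ln(ln(45.2 + 0.8)) = 1.34251
VBI_2 = ln(ln(937 + 0.8)) = 1.9233
VBI_blend = 0.61 * 1.34251 + 0.39 * 1.9233 = 1.56902
visc_blend = exp(exp(1.56902)) - 0.8 = 120.9

120.9 cSt


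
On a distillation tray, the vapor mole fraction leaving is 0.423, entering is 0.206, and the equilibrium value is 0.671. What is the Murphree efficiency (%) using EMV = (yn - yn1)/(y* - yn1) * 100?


Murphree vapor efficiency: EMV = (y_n - y_(n-1)) / (y*_n - y_(n-1)) * 100
EMV = (0.423 - 0.206) / (0.671 - 0.206) * 100 = 0.217 / 0.465 * 100 = 46.67

46.67 %


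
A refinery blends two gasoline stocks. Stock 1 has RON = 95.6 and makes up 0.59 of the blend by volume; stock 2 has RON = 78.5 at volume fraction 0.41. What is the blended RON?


Linear blending: RON_blend = sum(vi * RONi)
Contribution 1: 0.59 * 95.6 = 56.404
Contribution 2: 0.41 * 78.5 = 32.185
RON_blend = 56.404 + 32.185 = 88.589

88.589


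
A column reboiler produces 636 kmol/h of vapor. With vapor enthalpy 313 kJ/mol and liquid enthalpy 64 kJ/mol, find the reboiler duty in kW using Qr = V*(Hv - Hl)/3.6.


Qr = 636 * (313 - 64) / 3.6 = 636 * 249 / 3.6 = 43990

43990 kW


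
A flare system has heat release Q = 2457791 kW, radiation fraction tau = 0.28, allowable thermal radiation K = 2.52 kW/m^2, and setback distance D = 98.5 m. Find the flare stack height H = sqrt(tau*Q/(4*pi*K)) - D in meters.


tau*Q/(4*pi*K) = 0.28 * 2457791 / (4 * pi * 2.52) = 21731.6
sqrt(21731.6) = 147.416
H = 147.416 - 98.5 = 48.92

48.92 m


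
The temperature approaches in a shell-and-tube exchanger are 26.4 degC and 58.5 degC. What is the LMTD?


LMTD = (dT1 - dT2) / ln(dT1/dT2)
= (26.4 - 58.5) / ln(26.4 / 58.5) = -32.1 / -0.795663 = 40.34

40.34 degC


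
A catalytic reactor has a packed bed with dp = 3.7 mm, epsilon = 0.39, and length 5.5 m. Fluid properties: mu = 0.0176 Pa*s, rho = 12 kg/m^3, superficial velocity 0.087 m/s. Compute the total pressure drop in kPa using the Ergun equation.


dp = 3.7 mm = 0.0037 m
Viscous term = 150*0.0176*0.087*(1-0.39)^2 / (0.0037^2*0.39^3) = 105241
Inertial term = 1.75*12*0.087^2*(1-0.39) / (0.0037*0.39^3) = 441.766
dP/L = 105241 + 441.766 = 105683 Pa/m
dP = 105683 * 5.5 / 1000 = 581.3 kPa

581.3 kPa


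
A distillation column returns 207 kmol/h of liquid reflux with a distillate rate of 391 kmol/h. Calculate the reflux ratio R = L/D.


Reflux ratio definition: R = L / D (liquid returned / distillate withdrawn)
L = 207 kmol/h, D = 391 kmol/h
R = 207 / 391 = 0.5294

0.5294


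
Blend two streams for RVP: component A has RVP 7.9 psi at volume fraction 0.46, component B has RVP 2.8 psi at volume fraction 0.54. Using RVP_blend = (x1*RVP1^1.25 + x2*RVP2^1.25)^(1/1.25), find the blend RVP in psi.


Chevron index: RVP_blend = (sum xi*RVPi^1.25)^(1/1.25)
RVP^1.25 terms: 0.46 * 7.9^1.25 + 0.54 * 2.8^1.25 = 8.04832
RVP_blend = 8.04832^(1/1.25) = 5.304

5.304 psi


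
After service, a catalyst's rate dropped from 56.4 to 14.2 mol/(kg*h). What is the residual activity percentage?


Activity (%) = (rate_used / rate_fresh) * 100
rate_used = 14.2, rate_fresh = 56.4
= (14.2 / 56.4) * 100
= 0.2518 * 100 = 25.18

25.18 %


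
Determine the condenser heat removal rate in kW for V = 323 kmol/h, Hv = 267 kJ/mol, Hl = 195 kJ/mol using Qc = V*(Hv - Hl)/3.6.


Qc = 323 * (267 - 195) / 3.6 = 323 * 72 / 3.6 = 6460

6460 kW


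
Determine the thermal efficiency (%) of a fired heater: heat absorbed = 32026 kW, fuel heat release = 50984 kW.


Furnace efficiency = Q_absorbed / Q_fuel * 100
= 32026 / 50984 * 100 = 62.82

62.82 %


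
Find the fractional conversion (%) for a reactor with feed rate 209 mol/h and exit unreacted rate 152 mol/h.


X = (F_in - F_out) / F_in * 100
Moles reacted = 209 - 152 = 57
X = 57 / 209 * 100
= 0.2727 * 100
= 27.27 %

27.27 %


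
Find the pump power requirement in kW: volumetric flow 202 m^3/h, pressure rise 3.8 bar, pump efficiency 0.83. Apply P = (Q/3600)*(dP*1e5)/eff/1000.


Q = 202 / 3600 = 0.0561111 m^3/s
P = 0.0561111 * (3.8 * 1e5) / 0.83 / 1000 = 25.69

25.69 kW


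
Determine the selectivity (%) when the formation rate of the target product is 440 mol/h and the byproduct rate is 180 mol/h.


Selectivity = desired / (desired + undesired) * 100
Total products = 440 + 180 = 620 mol/h
S = 440 / 620 * 100
= 0.7097 * 100
= 70.97 %

70.97 %


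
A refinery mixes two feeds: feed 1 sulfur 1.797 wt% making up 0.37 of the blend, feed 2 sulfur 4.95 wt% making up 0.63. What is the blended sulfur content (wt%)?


Linear sulfur blending: S_blend = x1*S1 + x2*S2
Contribution 1: 0.37 * 1.797 = 0.66489 wt%
Contribution 2: 0.63 * 4.95 = 3.1185 wt%
S_blend = 0.66489 + 3.1185 = 3.78339

3.78339 wt%


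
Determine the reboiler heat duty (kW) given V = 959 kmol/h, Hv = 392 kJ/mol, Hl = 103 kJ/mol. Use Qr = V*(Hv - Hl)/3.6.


Qr = 959 * (392 - 103) / 3.6 = 959 * 289 / 3.6 = 76990

76990 kW


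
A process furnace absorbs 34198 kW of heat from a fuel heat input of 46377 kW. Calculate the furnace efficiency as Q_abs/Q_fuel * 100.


Furnace efficiency = Q_absorbed / Q_fuel * 100
= 34198 / 46377 * 100 = 73.74

73.74 %


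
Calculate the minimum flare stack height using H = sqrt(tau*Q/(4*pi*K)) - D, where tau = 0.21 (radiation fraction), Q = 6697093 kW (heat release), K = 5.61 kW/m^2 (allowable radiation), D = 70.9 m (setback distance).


tau*Q/(4*pi*K) = 0.21 * 6697093 / (4 * pi * 5.61) = 19949.5
sqrt(19949.5) = 141.243
H = 141.243 - 70.9 = 70.34

70.34 m


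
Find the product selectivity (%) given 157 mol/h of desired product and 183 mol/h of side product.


Selectivity = desired / (desired + undesired) * 100
Total products = 157 + 183 = 340 mol/h
S = 157 / 340 * 100
= 0.4618 * 100
= 46.18 %

46.18 %


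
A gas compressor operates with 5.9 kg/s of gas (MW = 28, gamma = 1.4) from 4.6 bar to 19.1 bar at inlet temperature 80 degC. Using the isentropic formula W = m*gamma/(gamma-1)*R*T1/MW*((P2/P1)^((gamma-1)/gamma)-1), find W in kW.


Isentropic work: W = m*(gamma/(gamma-1))*(R*T1/MW)*((P2/P1)^((gamma-1)/gamma) - 1)
T1 = 80 + 273.15 = 353.15 K
Pressure ratio = 19.1 / 4.6 = 4.15217
Exponent = (1.4 - 1)/1.4 = 0.285714
(P2/P1)^exp - 1 = 4.15217^0.285714 - 1 = 0.501931
W = 5.9 * 1.4 / 0.4 * 8.314 * 353.15 / 28 * 0.501931 = 1087

1087 kW


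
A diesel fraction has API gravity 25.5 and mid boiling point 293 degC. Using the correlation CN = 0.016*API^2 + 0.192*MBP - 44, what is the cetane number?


CN = 0.016 * 25.5^2 + 0.192 * 293 - 44
CN = 10.404 + 56.256 - 44 = 22.66

22.66


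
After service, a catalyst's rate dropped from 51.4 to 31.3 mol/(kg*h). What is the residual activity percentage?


Activity (%) = (rate_used / rate_fresh) * 100
rate_used = 31.3, rate_fresh = 51.4
= (31.3 / 51.4) * 100
= 0.6089 * 100 = 60.89

60.89 %


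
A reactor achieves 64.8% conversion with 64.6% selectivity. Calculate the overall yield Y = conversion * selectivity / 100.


Overall yield = conversion (%) * selectivity (%) / 100
Conversion = 64.8%, Selectivity = 64.6%
Y = 64.8 * 64.6 / 100
= 41.8608 %

41.8608 %


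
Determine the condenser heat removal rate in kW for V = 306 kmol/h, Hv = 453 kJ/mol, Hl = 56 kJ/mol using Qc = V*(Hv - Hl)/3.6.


Qc = 306 * (453 - 56) / 3.6 = 306 * 397 / 3.6 = 33740

33740 kW


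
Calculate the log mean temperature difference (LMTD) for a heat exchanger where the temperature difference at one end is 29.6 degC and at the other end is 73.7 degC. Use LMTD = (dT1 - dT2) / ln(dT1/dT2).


LMTD = (dT1 - dT2) / ln(dT1/dT2)
= (29.6 - 73.7) / ln(29.6 / 73.7) = -44.1 / -0.912228 = 48.34

48.34 degC


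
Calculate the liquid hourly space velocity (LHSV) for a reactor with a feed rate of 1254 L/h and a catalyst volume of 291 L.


LHSV = volumetric feed rate / catalyst volume
= 1254 L/h / 291 L
= 4.309 h^-1

4.309 h^-1


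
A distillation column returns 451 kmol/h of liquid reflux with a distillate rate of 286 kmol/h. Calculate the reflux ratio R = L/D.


Reflux ratio definition: R = L / D (liquid returned / distillate withdrawn)
L = 451 kmol/h, D = 286 kmol/h
R = 451 / 286 = 1.577

1.577


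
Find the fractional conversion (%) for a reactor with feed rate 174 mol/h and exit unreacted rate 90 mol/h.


X = (F_in - F_out) / F_in * 100
Moles reacted = 174 - 90 = 84
X = 84 / 174 * 100
= 0.4828 * 100
= 48.28 %

48.28 %


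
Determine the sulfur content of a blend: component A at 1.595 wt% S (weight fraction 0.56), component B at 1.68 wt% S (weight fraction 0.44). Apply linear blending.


Linear sulfur blending: S_blend = x1*S1 + x2*S2
Contribution 1: 0.56 * 1.595 = 0.8932 wt%
Contribution 2: 0.44 * 1.68 = 0.7392 wt%
S_blend = 0.8932 + 0.7392 = 1.6324

1.6324 wt%


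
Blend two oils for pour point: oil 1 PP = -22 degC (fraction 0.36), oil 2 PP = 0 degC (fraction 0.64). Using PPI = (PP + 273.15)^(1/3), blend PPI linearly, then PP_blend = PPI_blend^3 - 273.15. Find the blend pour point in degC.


PPI_1 = (-22 + 273.15)^(1/3) = 6.30925
PPI_2 = (0 + 273.15)^(1/3) = 6.488342
PPI_blend = 0.36 * 6.30925 + 0.64 * 6.488342 = 6.423869
PP_blend = 6.423869^3 - 273.15 = 265.088 - 273.15 = -8.06

-8.06 degC


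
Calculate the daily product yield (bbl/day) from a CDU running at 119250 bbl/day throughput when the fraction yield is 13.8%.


Crude throughput = 119250 bbl/day
Fraction yield = 13.8%
yield = throughput * fraction / 100
yield = 119250 * 13.8 / 100 = 16456.5

16456.5 bbl/day


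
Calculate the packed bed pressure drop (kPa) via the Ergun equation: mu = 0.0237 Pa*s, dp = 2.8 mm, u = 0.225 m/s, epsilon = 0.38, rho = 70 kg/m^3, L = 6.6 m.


dp = 2.8 mm = 0.0028 m
Viscous term = 150*0.0237*0.225*(1-0.38)^2 / (0.0028^2*0.38^3) = 714724
Inertial term = 1.75*70*0.225^2*(1-0.38) / (0.0028*0.38^3) = 25025.6
dP/L = 714724 + 25025.6 = 739750 Pa/m
dP = 739750 * 6.6 / 1000 = 4882 kPa

4882 kPa


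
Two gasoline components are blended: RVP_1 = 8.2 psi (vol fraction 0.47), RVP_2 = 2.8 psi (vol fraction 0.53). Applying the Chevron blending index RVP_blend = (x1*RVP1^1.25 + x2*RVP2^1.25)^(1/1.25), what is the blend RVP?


Chevron index: RVP_blend = (sum xi*RVPi^1.25)^(1/1.25)
RVP^1.25 terms: 0.47 * 8.2^1.25 + 0.53 * 2.8^1.25 = 8.44142
RVP_blend = 8.44142^(1/1.25) = 5.510

5.510 psi


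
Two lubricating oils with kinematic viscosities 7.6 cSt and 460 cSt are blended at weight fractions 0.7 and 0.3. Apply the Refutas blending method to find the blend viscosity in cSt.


Refutas method: VBN_i = 14.534*ln(ln(visc_i + 0.8)) + 10.975, blended linearly by mass fraction; since VBN is linear in VBI_i = ln(ln(visc_i + 0.8)) and the fractions sum to 1, blend VBI directly: visc = exp(exp(VBI_blend)) - 0.8
VBI_1 = ln(ln(7.6 + 0.8)) = 0.755291
VBI_2 = ln(ln(460 + 0.8)) = 1.81368
VBI_blend = 0.7 * 0.755291 + 0.3 * 1.81368 = 1.07281
visc_blend = exp(exp(1.07281)) - 0.8 = 17.81

17.81 cSt


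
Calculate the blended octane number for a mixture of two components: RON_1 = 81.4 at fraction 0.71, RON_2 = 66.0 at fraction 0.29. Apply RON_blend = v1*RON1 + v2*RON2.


Linear blending: RON_blend = sum(vi * RONi)
Contribution 1: 0.71 * 81.4 = 57.794
Contribution 2: 0.29 * 66.0 = 19.14
RON_blend = 57.794 + 19.14 = 76.934

76.934


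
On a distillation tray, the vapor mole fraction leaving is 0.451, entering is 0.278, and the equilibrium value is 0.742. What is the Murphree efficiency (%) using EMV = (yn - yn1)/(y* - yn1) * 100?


Murphree vapor efficiency: EMV = (y_n - y_(n-1)) / (y*_n - y_(n-1)) * 100
EMV = (0.451 - 0.278) / (0.742 - 0.278) * 100 = 0.173 / 0.464 * 100 = 37.28

37.28 %


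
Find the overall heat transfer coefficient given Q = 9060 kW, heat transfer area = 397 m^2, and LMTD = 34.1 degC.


From Q = U*A*LMTD, U = Q / (A * LMTD)
U = 9060 / (397 * 34.1) = 9060 / 13537.7 = 0.6692

0.6692 kW/(m^2*K)


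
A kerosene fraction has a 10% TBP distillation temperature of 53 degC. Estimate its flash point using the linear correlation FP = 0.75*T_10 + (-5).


FP = 0.75 * 53 + (-5) = 34.75

34.75 degC


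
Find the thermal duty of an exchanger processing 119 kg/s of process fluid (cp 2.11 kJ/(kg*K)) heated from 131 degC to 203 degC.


Q = m_dot * cp * delta_T
delta_T = 203 - 131 = 72 K
Q = 119 * 2.11 * 72
= 251.09 * 72
= 18078.48 kW

18078.48 kW


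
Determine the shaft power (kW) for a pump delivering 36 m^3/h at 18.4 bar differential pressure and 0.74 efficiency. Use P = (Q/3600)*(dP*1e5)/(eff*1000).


Q = 36 / 3600 = 0.01 m^3/s
P = 0.01 * (18.4 * 1e5) / 0.74 / 1000 = 24.86

24.86 kW


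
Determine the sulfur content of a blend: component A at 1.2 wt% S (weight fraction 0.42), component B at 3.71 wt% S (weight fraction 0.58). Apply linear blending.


Linear sulfur blending: S_blend = x1*S1 + x2*S2
Contribution 1: 0.42 * 1.2 = 0.504 wt%
Contribution 2: 0.58 * 3.71 = 2.1518 wt%
S_blend = 0.504 + 2.1518 = 2.6558

2.6558 wt%


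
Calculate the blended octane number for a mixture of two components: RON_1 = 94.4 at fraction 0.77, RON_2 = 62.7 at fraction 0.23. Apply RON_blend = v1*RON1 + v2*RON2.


Linear blending: RON_blend = sum(vi * RONi)
Contribution 1: 0.77 * 94.4 = 72.688
Contribution 2: 0.23 * 62.7 = 14.421
RON_blend = 72.688 + 14.421 = 87.109

87.109
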